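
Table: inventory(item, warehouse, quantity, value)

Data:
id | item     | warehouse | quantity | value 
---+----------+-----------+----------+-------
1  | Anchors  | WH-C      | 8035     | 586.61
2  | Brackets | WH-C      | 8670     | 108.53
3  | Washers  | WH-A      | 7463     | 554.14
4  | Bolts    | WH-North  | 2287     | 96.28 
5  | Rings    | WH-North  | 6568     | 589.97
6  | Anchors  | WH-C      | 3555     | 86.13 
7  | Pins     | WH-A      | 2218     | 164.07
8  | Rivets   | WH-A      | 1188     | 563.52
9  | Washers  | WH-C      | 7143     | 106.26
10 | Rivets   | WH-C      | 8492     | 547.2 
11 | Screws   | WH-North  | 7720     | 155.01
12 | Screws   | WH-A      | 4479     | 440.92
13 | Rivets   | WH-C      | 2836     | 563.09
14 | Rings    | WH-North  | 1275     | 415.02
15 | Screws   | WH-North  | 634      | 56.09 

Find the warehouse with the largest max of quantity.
SELECT warehouse, MAX(quantity) as val
FROM inventory
GROUP BY warehouse
ORDER BY val DESC
LIMIT 1

Result: WH-C with max(quantity) = 8670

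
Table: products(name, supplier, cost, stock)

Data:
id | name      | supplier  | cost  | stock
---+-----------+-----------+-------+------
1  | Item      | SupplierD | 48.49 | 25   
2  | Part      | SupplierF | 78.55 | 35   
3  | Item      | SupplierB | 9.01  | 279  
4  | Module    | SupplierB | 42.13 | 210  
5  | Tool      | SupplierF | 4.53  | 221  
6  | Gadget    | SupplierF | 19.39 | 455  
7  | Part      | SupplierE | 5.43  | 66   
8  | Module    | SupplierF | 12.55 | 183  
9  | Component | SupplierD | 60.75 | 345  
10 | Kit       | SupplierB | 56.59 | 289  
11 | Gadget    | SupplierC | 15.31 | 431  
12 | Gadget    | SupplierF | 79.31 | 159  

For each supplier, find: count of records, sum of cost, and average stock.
SELECT supplier,
       COUNT(*) as cnt,
       SUM(cost) as total_cost,
       AVG(stock) as avg_stock
FROM products
GROUP BY supplier

Result:
  SupplierB: 3 records, 107.73 total cost, 259.33 avg stock
  SupplierC: 1 records, 15.31 total cost, 431.00 avg stock
  SupplierD: 2 records, 109.24 total cost, 185.00 avg stock
  SupplierE: 1 records, 5.43 total cost, 66.00 avg stock
  SupplierF: 5 records, 194.33 total cost, 210.60 avg stock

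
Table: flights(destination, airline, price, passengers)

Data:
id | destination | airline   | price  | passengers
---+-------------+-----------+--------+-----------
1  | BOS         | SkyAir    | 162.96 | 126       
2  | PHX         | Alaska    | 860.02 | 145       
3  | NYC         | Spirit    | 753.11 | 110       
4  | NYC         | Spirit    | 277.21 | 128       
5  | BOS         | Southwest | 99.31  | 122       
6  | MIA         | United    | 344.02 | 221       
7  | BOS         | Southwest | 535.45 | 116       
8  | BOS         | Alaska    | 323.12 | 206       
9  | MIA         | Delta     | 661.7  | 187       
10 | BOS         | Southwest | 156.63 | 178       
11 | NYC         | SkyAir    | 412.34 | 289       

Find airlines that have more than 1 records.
SELECT airline, COUNT(*) as cnt
FROM flights
GROUP BY airline
HAVING COUNT(*) > 1

Result:
  Alaska: 2
  SkyAir: 2
  Southwest: 3
  Spirit: 2

Note: HAVING filters groups after aggregation, WHERE filters rows before.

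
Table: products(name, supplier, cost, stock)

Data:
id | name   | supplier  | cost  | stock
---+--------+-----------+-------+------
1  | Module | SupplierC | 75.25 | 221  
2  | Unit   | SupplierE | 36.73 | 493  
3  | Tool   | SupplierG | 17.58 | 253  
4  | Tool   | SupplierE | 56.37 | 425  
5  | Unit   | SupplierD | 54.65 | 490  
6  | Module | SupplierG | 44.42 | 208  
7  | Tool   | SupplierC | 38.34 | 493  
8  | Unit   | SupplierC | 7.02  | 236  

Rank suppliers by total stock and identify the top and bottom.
SELECT supplier, SUM(stock)
FROM products
GROUP BY supplier
ORDER BY SUM(stock)

All groups:
  SupplierG: 461
  SupplierD: 490
  SupplierE: 918
  SupplierC: 950

Highest: SupplierC (950)
Lowest: SupplierG (461)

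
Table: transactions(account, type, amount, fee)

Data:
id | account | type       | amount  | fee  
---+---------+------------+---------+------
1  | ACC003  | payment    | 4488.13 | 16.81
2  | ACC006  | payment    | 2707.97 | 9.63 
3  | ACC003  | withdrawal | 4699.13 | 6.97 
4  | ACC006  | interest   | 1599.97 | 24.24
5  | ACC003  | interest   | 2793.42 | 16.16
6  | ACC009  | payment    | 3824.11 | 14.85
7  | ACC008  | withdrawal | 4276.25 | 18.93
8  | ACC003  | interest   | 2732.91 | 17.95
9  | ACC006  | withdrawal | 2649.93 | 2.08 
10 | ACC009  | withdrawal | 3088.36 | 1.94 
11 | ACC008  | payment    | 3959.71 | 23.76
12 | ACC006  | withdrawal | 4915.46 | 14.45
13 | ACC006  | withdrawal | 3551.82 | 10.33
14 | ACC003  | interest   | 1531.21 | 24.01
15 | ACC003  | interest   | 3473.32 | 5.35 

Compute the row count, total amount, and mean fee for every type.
SELECT type,
       COUNT(*) as cnt,
       SUM(amount) as total_amount,
       AVG(fee) as avg_fee
FROM transactions
GROUP BY type

Result:
  interest: 5 records, 12130.83 total amount, 17.54 avg fee
  payment: 4 records, 14979.92 total amount, 16.26 avg fee
  withdrawal: 6 records, 23180.95 total amount, 9.12 avg fee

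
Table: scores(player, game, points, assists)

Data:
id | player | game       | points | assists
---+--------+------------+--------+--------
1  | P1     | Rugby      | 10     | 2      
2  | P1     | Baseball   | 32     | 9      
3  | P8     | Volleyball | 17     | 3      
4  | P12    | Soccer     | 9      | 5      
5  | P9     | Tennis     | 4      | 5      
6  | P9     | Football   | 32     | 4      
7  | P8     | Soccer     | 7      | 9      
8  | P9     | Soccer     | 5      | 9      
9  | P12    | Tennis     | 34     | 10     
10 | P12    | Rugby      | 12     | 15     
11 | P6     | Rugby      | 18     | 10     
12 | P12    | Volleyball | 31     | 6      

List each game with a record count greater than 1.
SELECT game, COUNT(*) as cnt
FROM scores
GROUP BY game
HAVING COUNT(*) > 1

Result:
  Rugby: 3
  Soccer: 3
  Tennis: 2
  Volleyball: 2

Note: HAVING filters groups after aggregation, WHERE filters rows before.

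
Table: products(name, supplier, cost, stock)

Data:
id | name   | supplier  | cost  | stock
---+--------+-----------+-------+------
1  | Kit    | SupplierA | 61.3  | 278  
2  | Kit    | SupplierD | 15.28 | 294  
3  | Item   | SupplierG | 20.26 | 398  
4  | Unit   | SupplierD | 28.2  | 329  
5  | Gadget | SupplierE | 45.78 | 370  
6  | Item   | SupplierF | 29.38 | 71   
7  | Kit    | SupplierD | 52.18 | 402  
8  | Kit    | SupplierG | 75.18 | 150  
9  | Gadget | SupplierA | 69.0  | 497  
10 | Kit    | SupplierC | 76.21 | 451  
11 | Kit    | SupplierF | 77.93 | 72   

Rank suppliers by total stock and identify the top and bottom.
SELECT supplier, SUM(stock)
FROM products
GROUP BY supplier
ORDER BY SUM(stock)

All groups:
  SupplierF: 143
  SupplierE: 370
  SupplierC: 451
  SupplierG: 548
  SupplierA: 775
  SupplierD: 1025

Highest: SupplierD (1025)
Lowest: SupplierF (143)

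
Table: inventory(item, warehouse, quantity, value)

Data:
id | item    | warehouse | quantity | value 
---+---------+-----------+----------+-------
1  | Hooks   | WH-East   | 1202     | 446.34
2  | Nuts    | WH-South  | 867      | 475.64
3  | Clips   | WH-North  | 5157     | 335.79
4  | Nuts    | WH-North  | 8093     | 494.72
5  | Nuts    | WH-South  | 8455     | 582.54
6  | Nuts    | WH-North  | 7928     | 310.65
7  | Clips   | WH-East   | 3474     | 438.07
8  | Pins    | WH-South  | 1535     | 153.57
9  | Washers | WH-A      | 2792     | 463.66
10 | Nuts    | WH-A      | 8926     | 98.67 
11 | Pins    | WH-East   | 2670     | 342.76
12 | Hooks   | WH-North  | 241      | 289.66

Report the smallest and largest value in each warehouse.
SELECT warehouse, MIN(value), MAX(value)
FROM inventory
GROUP BY warehouse

Result:
  WH-A: min=98.67, max=463.66
  WH-East: min=342.76, max=446.34
  WH-North: min=289.66, max=494.72
  WH-South: min=153.57, max=582.54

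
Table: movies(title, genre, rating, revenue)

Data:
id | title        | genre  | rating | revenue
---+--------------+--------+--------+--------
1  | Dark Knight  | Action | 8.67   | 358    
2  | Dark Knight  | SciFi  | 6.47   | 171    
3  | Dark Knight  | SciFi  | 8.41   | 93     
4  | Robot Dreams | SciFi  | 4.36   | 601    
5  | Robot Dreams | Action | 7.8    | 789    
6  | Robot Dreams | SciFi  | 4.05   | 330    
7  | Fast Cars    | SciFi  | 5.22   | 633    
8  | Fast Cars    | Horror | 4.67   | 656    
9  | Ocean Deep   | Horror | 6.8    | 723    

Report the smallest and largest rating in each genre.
SELECT genre, MIN(rating), MAX(rating)
FROM movies
GROUP BY genre

Result:
  Action: min=7.80, max=8.67
  Horror: min=4.67, max=6.80
  SciFi: min=4.05, max=8.41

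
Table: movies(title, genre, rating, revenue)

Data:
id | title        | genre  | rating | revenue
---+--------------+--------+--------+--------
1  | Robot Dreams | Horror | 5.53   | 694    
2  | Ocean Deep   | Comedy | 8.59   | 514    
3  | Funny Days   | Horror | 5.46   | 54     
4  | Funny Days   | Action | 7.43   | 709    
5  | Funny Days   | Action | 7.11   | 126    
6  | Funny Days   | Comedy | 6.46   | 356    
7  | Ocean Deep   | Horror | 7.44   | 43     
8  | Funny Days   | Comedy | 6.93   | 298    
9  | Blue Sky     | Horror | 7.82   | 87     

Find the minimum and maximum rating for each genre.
SELECT genre, MIN(rating), MAX(rating)
FROM movies
GROUP BY genre

Result:
  Action: min=7.11, max=7.43
  Comedy: min=6.46, max=8.59
  Horror: min=5.46, max=7.82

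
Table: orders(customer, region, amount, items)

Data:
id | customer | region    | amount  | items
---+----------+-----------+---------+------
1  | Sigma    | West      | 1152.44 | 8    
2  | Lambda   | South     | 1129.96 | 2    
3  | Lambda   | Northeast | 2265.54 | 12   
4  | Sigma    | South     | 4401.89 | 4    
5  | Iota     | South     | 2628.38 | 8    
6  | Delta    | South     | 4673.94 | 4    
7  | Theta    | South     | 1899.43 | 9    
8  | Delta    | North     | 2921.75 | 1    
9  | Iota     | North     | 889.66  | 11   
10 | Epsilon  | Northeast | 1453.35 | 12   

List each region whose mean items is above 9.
SELECT region, AVG(items)
FROM orders
GROUP BY region
HAVING AVG(items) > 9

Result:
  Northeast: avg=12.00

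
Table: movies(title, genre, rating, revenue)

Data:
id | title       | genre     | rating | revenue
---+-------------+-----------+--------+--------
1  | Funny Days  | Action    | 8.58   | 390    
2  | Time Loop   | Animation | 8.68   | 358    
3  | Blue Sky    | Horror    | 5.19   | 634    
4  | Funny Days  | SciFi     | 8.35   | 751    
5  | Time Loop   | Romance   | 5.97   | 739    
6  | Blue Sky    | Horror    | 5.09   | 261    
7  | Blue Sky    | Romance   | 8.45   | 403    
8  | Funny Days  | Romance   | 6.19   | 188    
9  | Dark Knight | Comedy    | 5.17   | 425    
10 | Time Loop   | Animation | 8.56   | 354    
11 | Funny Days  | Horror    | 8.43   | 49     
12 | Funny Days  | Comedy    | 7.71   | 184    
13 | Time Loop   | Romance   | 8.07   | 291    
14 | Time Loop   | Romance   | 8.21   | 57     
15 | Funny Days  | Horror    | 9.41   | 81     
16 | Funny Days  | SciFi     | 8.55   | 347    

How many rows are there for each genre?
SELECT genre, COUNT(*) as count
FROM movies
GROUP BY genre

Result:
  Action: 1
  Animation: 2
  Comedy: 2
  Horror: 4
  Romance: 5
  SciFi: 2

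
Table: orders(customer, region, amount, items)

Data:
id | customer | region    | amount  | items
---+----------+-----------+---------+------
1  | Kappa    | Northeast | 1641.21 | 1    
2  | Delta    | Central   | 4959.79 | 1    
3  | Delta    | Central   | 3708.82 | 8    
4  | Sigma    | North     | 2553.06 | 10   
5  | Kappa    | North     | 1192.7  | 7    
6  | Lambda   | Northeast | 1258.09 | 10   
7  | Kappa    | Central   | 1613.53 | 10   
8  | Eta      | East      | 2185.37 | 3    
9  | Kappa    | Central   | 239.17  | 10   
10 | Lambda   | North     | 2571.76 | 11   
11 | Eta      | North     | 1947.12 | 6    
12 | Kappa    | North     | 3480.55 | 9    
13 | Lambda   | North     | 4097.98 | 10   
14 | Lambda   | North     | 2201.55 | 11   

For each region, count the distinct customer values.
SELECT region, COUNT(DISTINCT customer)
FROM orders
GROUP BY region

Result:
  Central: 2 distinct
  East: 1 distinct
  North: 4 distinct
  Northeast: 2 distinct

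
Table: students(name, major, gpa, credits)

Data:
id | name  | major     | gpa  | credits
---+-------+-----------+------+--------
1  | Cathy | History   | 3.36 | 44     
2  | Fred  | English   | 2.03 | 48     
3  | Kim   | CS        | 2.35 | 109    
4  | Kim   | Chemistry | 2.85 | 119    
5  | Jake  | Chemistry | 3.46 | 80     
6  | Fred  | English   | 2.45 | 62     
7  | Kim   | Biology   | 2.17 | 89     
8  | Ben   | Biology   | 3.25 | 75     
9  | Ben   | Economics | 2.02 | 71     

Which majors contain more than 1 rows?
SELECT major, COUNT(*) as cnt
FROM students
GROUP BY major
HAVING COUNT(*) > 1

Result:
  Biology: 2
  Chemistry: 2
  English: 2

Note: HAVING filters groups after aggregation, WHERE filters rows before.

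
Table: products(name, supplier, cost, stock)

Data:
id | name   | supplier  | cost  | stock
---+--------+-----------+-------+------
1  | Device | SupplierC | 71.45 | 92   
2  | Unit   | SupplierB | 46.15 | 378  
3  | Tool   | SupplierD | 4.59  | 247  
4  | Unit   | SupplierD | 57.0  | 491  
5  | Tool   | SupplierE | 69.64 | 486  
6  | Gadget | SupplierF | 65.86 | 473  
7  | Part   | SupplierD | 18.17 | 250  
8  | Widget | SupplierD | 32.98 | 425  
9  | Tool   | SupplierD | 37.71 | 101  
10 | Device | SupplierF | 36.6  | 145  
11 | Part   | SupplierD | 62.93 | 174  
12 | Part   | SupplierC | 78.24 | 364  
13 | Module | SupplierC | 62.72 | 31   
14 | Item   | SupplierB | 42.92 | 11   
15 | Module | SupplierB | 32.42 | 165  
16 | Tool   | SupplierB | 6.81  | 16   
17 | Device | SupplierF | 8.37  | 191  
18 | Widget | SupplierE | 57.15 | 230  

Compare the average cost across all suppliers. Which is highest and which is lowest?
SELECT supplier, AVG(cost)
FROM products
GROUP BY supplier
ORDER BY AVG(cost)

All groups:
  SupplierB: 32.08
  SupplierD: 35.56
  SupplierF: 36.94
  SupplierE: 63.40
  SupplierC: 70.80

Highest: SupplierC (70.80)
Lowest: SupplierB (32.08)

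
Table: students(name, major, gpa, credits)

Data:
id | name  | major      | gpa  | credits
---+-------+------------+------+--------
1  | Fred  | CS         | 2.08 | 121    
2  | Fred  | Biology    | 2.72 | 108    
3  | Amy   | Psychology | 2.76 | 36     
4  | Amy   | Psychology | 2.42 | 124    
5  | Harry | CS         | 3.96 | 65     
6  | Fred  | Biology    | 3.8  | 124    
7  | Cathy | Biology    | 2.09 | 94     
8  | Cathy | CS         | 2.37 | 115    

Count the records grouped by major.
SELECT major, COUNT(*) as count
FROM students
GROUP BY major

Result:
  Biology: 3
  CS: 3
  Psychology: 2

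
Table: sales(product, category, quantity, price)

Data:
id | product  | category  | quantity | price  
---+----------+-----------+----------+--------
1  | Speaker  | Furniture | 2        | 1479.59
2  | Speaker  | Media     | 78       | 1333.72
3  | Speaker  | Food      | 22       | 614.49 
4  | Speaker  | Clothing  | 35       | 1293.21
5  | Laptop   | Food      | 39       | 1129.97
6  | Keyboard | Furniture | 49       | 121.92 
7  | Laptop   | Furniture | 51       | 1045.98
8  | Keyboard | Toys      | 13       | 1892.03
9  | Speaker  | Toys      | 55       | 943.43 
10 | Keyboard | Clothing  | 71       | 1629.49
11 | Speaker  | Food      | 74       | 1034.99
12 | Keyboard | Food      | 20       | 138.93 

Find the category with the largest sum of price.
SELECT category, SUM(price) as val
FROM sales
GROUP BY category
ORDER BY val DESC
LIMIT 1

Result: Clothing with sum(price) = 2922.70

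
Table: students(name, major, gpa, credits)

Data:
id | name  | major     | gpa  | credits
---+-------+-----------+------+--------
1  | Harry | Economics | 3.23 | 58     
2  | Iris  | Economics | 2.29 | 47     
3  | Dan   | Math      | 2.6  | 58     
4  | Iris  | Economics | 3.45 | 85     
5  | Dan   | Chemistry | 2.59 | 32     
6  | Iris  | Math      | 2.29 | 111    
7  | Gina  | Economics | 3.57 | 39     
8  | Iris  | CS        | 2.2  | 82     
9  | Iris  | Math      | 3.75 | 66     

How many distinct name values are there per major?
SELECT major, COUNT(DISTINCT name)
FROM students
GROUP BY major

Result:
  CS: 1 distinct
  Chemistry: 1 distinct
  Economics: 3 distinct
  Math: 2 distinct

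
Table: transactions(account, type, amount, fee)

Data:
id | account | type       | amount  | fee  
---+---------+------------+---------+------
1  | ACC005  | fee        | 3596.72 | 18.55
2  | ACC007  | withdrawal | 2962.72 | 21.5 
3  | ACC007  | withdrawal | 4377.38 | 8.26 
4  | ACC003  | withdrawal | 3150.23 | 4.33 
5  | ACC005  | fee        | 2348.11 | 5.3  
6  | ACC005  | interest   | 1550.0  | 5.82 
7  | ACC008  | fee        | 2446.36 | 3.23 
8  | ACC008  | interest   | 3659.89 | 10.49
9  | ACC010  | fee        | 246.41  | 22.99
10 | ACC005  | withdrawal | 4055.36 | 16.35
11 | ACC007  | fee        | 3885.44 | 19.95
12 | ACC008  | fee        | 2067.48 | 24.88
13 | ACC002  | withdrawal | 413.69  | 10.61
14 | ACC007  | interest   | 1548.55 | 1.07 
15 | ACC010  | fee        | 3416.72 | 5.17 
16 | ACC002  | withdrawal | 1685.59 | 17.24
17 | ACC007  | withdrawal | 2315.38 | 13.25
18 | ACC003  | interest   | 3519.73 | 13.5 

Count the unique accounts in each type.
SELECT type, COUNT(DISTINCT account)
FROM transactions
GROUP BY type

Result:
  fee: 4 distinct
  interest: 4 distinct
  withdrawal: 4 distinct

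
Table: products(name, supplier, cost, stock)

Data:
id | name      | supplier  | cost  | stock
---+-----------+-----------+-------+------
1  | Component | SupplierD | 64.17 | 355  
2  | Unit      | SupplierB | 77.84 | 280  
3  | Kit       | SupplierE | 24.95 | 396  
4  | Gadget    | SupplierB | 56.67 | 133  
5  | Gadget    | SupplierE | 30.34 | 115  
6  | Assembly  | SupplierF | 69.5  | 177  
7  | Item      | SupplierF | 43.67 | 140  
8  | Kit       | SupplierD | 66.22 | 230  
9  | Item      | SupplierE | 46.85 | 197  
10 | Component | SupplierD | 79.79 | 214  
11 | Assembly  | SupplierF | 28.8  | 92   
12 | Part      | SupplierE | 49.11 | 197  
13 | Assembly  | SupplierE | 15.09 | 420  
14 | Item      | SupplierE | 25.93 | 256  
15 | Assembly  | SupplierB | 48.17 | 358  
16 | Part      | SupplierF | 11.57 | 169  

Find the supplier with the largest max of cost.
SELECT supplier, MAX(cost) as val
FROM products
GROUP BY supplier
ORDER BY val DESC
LIMIT 1

Result: SupplierD with max(cost) = 79.79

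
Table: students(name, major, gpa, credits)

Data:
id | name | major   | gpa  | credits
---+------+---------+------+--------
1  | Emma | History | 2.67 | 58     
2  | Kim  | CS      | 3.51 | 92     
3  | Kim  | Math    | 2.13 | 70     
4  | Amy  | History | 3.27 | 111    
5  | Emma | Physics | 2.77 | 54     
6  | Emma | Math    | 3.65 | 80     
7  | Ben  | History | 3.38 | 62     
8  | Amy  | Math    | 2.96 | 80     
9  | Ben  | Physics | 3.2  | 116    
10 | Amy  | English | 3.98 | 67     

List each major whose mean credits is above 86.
SELECT major, AVG(credits)
FROM students
GROUP BY major
HAVING AVG(credits) > 86

Result:
  CS: avg=92.00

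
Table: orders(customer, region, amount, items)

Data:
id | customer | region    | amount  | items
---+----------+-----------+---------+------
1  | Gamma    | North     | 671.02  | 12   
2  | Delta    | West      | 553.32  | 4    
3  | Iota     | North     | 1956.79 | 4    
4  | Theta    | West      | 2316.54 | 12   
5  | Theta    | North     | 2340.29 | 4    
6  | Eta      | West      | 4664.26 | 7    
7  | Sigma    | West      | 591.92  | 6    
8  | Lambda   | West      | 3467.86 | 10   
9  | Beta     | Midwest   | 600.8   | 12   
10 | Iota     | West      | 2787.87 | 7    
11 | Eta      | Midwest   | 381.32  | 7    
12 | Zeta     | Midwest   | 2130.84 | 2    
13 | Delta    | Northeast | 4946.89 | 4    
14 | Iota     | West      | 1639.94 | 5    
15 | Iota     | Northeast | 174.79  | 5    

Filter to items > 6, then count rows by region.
SELECT region, COUNT(*)
FROM orders
WHERE items > 6
GROUP BY region

Note: WHERE filters rows before grouping.

Result:
  Midwest: 2
  North: 1
  West: 4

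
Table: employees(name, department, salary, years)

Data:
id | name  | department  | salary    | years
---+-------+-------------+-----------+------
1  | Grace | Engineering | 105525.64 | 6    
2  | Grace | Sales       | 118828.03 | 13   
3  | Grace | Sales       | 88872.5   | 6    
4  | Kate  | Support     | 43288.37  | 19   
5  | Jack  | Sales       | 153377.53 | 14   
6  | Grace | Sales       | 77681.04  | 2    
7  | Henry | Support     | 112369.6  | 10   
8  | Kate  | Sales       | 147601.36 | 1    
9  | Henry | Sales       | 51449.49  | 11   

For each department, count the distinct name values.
SELECT department, COUNT(DISTINCT name)
FROM employees
GROUP BY department

Result:
  Engineering: 1 distinct
  Sales: 4 distinct
  Support: 2 distinct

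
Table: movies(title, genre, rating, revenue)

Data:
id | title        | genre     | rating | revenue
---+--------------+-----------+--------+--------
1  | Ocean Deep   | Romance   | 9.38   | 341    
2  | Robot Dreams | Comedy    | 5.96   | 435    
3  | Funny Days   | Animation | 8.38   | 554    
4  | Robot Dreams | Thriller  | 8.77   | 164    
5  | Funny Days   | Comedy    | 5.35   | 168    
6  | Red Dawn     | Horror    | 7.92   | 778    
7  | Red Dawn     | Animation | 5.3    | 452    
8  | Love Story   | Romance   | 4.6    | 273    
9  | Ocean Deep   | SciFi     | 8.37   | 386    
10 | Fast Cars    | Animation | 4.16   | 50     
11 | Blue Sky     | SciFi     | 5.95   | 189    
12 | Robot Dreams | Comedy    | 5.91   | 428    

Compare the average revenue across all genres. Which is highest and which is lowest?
SELECT genre, AVG(revenue)
FROM movies
GROUP BY genre
ORDER BY AVG(revenue)

All groups:
  Thriller: 164.00
  SciFi: 287.50
  Romance: 307.00
  Comedy: 343.67
  Animation: 352.00
  Horror: 778.00

Highest: Horror (778.00)
Lowest: Thriller (164.00)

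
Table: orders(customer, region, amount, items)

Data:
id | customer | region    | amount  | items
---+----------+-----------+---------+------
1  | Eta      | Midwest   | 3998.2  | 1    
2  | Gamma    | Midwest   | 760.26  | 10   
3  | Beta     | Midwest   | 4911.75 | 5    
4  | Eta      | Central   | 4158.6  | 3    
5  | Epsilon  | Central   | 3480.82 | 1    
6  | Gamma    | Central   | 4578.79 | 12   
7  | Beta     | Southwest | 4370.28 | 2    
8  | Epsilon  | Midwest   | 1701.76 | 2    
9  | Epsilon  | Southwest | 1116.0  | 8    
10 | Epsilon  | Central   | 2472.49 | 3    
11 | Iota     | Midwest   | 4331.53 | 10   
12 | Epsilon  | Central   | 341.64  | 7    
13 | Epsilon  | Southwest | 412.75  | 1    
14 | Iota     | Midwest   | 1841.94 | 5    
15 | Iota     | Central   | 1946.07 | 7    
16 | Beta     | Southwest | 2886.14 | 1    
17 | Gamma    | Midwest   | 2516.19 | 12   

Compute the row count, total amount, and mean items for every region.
SELECT region,
       COUNT(*) as cnt,
       SUM(amount) as total_amount,
       AVG(items) as avg_items
FROM orders
GROUP BY region

Result:
  Central: 6 records, 16978.41 total amount, 5.50 avg items
  Midwest: 7 records, 20061.63 total amount, 6.43 avg items
  Southwest: 4 records, 8785.17 total amount, 3.00 avg items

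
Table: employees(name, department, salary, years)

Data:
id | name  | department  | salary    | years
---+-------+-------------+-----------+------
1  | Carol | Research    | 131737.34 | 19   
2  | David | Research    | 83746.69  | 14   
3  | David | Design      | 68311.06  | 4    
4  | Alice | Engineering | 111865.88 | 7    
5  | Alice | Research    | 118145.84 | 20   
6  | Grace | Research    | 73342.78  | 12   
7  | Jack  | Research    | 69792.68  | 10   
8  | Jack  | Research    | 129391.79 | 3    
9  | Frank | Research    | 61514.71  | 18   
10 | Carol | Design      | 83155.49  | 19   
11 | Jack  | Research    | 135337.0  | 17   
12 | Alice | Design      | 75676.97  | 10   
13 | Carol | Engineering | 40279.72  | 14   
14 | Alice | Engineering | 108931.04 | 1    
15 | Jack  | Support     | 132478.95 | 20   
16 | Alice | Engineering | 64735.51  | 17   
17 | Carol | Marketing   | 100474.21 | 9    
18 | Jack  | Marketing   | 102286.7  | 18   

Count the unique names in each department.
SELECT department, COUNT(DISTINCT name)
FROM employees
GROUP BY department

Result:
  Design: 3 distinct
  Engineering: 2 distinct
  Marketing: 2 distinct
  Research: 6 distinct
  Support: 1 distinct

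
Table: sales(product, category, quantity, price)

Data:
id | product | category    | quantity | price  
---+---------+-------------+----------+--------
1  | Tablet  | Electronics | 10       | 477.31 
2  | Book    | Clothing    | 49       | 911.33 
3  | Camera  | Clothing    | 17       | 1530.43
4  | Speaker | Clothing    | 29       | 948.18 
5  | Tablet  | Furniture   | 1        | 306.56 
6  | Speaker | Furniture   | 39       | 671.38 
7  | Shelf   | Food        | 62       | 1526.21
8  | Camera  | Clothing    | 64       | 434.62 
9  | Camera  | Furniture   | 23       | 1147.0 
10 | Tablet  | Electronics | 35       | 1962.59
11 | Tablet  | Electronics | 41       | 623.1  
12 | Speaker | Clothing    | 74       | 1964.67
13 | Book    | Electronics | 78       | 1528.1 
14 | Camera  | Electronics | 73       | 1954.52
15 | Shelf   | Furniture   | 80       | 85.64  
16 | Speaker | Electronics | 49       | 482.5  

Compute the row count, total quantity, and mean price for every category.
SELECT category,
       COUNT(*) as cnt,
       SUM(quantity) as total_quantity,
       AVG(price) as avg_price
FROM sales
GROUP BY category

Result:
  Clothing: 5 records, 233 total quantity, 1157.85 avg price
  Electronics: 6 records, 286 total quantity, 1171.35 avg price
  Food: 1 records, 62 total quantity, 1526.21 avg price
  Furniture: 4 records, 143 total quantity, 552.65 avg price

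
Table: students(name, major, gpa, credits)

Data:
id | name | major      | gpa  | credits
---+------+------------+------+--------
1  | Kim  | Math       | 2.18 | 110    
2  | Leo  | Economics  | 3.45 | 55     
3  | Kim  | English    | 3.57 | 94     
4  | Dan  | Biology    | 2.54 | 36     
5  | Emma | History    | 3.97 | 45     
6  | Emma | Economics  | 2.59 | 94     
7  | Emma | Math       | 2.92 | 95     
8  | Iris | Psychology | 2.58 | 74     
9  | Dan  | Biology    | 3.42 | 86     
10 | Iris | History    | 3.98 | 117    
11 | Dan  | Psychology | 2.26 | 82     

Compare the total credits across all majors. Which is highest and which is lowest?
SELECT major, SUM(credits)
FROM students
GROUP BY major
ORDER BY SUM(credits)

All groups:
  English: 94
  Biology: 122
  Economics: 149
  Psychology: 156
  History: 162
  Math: 205

Highest: Math (205)
Lowest: English (94)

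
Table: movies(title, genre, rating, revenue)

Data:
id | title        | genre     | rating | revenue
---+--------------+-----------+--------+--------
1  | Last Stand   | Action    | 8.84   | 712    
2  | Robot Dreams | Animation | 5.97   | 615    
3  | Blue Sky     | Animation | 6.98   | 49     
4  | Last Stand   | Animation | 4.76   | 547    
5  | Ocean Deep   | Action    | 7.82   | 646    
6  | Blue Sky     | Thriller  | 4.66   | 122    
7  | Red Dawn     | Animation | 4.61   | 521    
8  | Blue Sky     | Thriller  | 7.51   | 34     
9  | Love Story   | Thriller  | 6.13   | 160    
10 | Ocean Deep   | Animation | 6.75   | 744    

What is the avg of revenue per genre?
SELECT genre, AVG(revenue) as result
FROM movies
GROUP BY genre

Result:
  Action: 679.00
  Animation: 495.20
  Thriller: 105.33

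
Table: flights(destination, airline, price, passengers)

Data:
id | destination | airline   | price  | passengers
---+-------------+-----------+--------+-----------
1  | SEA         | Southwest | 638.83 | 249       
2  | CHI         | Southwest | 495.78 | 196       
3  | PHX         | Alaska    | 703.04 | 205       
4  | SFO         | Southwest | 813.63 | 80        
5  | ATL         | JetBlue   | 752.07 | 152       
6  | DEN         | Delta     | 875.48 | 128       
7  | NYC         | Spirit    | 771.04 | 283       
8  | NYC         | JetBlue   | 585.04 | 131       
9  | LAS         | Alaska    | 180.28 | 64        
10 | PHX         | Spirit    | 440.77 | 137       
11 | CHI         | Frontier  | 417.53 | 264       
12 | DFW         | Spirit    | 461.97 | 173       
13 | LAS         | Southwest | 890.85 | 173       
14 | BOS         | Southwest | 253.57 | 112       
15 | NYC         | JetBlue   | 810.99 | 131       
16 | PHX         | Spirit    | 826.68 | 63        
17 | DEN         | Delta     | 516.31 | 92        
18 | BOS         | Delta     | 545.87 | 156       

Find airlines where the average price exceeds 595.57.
SELECT airline, AVG(price)
FROM flights
GROUP BY airline
HAVING AVG(price) > 595.57

Result:
  Delta: avg=645.89
  JetBlue: avg=716.03
  Southwest: avg=618.53
  Spirit: avg=625.12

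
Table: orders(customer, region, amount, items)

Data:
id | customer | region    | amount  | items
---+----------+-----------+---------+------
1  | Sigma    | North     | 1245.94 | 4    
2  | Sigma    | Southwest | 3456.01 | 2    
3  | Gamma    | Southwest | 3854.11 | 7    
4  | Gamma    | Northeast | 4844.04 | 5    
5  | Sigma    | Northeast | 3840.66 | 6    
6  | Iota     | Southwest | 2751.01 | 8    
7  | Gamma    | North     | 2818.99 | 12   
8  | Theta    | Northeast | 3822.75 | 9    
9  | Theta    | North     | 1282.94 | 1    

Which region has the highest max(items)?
SELECT region, MAX(items) as val
FROM orders
GROUP BY region
ORDER BY val DESC
LIMIT 1

Result: North with max(items) = 12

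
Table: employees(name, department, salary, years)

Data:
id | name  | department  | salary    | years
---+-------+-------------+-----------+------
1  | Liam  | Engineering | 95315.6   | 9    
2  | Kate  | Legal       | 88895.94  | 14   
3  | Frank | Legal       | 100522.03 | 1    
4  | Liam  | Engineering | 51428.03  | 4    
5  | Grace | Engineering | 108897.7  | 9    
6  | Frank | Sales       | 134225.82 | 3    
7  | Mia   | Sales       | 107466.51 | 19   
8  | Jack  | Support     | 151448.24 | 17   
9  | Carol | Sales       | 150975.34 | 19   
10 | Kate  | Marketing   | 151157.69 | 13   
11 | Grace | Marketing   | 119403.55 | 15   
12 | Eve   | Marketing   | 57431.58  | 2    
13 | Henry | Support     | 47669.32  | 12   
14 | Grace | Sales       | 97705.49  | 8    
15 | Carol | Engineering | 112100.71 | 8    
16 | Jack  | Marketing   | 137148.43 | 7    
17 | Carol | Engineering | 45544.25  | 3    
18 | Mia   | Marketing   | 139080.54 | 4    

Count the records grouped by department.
SELECT department, COUNT(*) as count
FROM employees
GROUP BY department

Result:
  Engineering: 5
  Legal: 2
  Marketing: 5
  Sales: 4
  Support: 2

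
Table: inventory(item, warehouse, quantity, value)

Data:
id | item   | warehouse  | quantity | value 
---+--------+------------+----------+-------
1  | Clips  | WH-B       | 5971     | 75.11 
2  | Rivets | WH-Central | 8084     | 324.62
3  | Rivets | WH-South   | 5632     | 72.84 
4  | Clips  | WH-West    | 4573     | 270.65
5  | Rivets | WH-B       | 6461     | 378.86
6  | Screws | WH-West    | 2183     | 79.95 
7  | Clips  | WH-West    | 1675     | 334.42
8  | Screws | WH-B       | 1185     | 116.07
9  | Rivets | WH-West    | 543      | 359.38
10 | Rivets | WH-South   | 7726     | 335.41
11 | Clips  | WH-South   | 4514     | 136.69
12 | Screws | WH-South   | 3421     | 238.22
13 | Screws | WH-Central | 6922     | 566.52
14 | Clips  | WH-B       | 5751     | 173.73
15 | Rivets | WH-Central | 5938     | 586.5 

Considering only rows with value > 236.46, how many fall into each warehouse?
SELECT warehouse, COUNT(*)
FROM inventory
WHERE value > 236.46
GROUP BY warehouse

Note: WHERE filters rows before grouping.

Result:
  WH-B: 1
  WH-Central: 3
  WH-South: 2
  WH-West: 3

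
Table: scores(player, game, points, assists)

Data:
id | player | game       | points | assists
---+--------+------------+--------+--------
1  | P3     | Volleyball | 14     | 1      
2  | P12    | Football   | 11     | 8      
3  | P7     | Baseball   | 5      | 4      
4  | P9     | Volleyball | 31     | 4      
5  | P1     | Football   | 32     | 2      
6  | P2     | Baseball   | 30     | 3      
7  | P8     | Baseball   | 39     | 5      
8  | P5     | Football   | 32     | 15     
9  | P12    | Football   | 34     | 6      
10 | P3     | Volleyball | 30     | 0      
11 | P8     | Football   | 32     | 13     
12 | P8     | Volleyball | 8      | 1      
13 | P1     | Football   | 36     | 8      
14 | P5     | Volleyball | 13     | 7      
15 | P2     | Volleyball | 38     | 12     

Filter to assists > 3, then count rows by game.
SELECT game, COUNT(*)
FROM scores
WHERE assists > 3
GROUP BY game

Note: WHERE filters rows before grouping.

Result:
  Baseball: 2
  Football: 5
  Volleyball: 3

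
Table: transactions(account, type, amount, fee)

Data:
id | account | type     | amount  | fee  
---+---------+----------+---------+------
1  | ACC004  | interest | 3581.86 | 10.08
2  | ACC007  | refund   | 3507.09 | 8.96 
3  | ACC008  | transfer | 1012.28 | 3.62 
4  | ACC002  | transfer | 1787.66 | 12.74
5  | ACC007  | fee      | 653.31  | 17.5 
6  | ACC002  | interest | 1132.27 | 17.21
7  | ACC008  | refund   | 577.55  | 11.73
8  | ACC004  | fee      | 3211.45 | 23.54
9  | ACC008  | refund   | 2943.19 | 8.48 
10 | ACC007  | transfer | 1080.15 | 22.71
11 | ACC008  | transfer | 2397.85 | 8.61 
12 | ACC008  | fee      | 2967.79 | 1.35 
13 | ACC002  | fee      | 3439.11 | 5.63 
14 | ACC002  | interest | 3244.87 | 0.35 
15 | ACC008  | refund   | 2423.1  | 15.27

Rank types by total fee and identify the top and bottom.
SELECT type, SUM(fee)
FROM transactions
GROUP BY type
ORDER BY SUM(fee)

All groups:
  interest: 27.64
  refund: 44.44
  transfer: 47.68
  fee: 48.02

Highest: fee (48.02)
Lowest: interest (27.64)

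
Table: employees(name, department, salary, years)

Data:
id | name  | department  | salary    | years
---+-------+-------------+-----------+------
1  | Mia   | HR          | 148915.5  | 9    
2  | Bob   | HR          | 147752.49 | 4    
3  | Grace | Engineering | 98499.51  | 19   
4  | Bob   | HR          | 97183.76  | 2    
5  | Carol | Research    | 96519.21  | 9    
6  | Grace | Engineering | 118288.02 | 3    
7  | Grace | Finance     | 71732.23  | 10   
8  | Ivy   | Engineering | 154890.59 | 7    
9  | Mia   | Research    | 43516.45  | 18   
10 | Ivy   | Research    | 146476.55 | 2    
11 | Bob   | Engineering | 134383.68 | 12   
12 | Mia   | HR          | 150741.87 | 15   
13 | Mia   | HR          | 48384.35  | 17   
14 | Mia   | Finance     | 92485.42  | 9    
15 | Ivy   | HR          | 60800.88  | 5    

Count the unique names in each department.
SELECT department, COUNT(DISTINCT name)
FROM employees
GROUP BY department

Result:
  Engineering: 3 distinct
  Finance: 2 distinct
  HR: 3 distinct
  Research: 3 distinct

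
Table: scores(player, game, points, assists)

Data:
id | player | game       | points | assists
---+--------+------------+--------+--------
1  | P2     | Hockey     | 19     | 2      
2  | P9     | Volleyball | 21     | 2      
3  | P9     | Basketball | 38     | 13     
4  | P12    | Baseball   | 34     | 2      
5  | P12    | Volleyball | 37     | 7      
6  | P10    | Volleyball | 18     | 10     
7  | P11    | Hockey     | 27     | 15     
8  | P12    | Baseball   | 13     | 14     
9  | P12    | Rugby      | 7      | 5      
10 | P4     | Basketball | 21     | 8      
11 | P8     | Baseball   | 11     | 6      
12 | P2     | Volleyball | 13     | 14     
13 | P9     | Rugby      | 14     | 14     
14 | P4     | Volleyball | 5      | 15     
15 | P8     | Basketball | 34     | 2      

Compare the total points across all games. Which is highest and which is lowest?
SELECT game, SUM(points)
FROM scores
GROUP BY game
ORDER BY SUM(points)

All groups:
  Rugby: 21
  Hockey: 46
  Baseball: 58
  Basketball: 93
  Volleyball: 94

Highest: Volleyball (94)
Lowest: Rugby (21)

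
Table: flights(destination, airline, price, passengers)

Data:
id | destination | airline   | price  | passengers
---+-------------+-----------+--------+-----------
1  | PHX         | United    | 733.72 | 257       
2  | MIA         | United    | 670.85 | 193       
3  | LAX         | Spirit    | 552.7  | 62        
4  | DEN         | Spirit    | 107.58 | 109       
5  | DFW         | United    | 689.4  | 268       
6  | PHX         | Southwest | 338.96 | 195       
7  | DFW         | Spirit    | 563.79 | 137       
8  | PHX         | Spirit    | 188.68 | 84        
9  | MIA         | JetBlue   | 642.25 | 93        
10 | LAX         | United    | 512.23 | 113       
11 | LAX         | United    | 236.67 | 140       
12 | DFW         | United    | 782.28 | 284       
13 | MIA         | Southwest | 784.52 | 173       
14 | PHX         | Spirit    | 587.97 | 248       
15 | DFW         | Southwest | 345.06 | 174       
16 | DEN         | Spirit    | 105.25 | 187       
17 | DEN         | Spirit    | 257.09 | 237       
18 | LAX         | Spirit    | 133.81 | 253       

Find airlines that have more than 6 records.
SELECT airline, COUNT(*) as cnt
FROM flights
GROUP BY airline
HAVING COUNT(*) > 6

Result:
  Spirit: 8

Note: HAVING filters groups after aggregation, WHERE filters rows before.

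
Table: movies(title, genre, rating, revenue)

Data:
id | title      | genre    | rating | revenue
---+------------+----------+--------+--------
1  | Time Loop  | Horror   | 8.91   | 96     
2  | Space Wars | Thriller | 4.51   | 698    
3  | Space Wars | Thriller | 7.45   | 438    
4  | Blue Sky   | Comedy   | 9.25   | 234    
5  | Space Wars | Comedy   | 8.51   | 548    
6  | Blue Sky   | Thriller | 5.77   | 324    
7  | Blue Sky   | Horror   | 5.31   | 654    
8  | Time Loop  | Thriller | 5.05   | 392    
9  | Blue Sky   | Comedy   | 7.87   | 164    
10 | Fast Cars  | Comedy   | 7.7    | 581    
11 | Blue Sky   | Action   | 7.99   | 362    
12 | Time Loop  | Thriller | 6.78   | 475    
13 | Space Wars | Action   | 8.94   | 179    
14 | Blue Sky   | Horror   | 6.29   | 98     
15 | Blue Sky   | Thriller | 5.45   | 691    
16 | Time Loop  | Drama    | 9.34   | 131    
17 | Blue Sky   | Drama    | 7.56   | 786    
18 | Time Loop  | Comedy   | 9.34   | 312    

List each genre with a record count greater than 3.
SELECT genre, COUNT(*) as cnt
FROM movies
GROUP BY genre
HAVING COUNT(*) > 3

Result:
  Comedy: 5
  Thriller: 6

Note: HAVING filters groups after aggregation, WHERE filters rows before.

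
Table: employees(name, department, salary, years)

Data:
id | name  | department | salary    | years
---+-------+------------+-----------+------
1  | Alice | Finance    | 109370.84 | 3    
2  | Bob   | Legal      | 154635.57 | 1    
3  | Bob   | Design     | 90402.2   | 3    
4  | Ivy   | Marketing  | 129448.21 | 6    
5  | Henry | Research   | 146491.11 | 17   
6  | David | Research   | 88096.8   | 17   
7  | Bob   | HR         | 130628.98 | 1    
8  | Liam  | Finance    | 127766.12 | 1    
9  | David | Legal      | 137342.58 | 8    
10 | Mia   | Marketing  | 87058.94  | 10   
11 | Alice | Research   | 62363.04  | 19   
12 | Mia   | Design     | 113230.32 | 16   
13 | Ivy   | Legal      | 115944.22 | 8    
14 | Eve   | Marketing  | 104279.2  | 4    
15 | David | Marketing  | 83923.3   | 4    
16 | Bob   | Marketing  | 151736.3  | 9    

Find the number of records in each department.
SELECT department, COUNT(*) as count
FROM employees
GROUP BY department

Result:
  Design: 2
  Finance: 2
  HR: 1
  Legal: 3
  Marketing: 5
  Research: 3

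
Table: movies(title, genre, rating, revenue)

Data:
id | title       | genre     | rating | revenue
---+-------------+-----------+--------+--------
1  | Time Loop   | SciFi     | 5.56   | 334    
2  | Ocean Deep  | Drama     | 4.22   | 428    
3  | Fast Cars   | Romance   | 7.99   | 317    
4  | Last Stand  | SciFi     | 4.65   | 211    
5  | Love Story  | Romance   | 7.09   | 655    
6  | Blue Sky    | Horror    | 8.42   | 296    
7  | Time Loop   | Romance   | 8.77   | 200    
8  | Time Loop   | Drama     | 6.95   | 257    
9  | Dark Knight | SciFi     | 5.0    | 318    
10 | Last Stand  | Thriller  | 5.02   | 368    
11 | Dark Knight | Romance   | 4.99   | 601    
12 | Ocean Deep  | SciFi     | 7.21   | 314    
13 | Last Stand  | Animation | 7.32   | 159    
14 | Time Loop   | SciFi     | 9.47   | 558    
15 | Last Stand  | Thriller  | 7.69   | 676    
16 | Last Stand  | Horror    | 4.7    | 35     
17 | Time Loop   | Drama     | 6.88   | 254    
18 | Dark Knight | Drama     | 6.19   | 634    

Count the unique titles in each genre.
SELECT genre, COUNT(DISTINCT title)
FROM movies
GROUP BY genre

Result:
  Animation: 1 distinct
  Drama: 3 distinct
  Horror: 2 distinct
  Romance: 4 distinct
  SciFi: 4 distinct
  Thriller: 1 distinct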